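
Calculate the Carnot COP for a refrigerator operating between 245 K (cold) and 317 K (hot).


dT = 317 - 245 = 72 K
COP_carnot = T_cold / dT = 245 / 72
COP_carnot = 3.403

3.403


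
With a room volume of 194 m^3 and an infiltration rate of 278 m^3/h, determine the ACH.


ACH = flow / volume
ACH = 278 / 194
ACH = 1.433

1.433


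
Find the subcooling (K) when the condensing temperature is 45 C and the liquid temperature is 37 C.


Subcooling = T_cond - T_liquid
Subcooling = 45 - 37
Subcooling = 8 K

8


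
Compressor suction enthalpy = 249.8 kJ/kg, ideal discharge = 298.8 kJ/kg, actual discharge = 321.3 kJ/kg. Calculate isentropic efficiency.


dh_ideal = 298.8 - 249.8 = 49.0 kJ/kg
dh_actual = 321.3 - 249.8 = 71.5 kJ/kg
eta_s = dh_ideal / dh_actual = 49.0 / 71.5
eta_s = 0.6853

0.6853


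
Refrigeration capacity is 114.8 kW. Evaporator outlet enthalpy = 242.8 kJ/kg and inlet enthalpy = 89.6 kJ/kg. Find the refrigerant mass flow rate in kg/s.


dh = 242.8 - 89.6 = 153.2 kJ/kg
m_dot = Q / dh = 114.8 / 153.2 = 0.7493 kg/s

0.7493


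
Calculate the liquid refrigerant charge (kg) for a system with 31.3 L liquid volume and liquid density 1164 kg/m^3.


Charge = V * rho / 1000
Charge = 31.3 * 1164 / 1000
Charge = 36.43 kg

36.43


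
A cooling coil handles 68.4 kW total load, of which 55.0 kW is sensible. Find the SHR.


SHR = Q_sensible / Q_total
SHR = 55.0 / 68.4
SHR = 0.804

0.804


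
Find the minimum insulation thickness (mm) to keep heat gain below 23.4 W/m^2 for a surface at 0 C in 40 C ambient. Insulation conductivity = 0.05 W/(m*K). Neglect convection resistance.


dT = 40 - (0) = 40 K
thickness = k * dT / q_max * 1000
thickness = 0.05 * 40 / 23.4 * 1000
thickness = 85.5 mm

85.5


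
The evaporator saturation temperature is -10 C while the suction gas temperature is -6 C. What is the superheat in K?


Superheat = T_suction - T_evap
Superheat = -6 - (-10)
Superheat = 4 K

4


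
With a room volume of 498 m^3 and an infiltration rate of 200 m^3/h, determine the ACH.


ACH = flow / volume
ACH = 200 / 498
ACH = 0.402

0.402


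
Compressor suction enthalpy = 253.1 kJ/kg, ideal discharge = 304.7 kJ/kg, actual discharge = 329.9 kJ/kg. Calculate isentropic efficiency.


dh_ideal = 304.7 - 253.1 = 51.6 kJ/kg
dh_actual = 329.9 - 253.1 = 76.8 kJ/kg
eta_s = dh_ideal / dh_actual = 51.6 / 76.8
eta_s = 0.6719

0.6719


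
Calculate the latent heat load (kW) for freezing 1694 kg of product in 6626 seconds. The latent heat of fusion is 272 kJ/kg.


Q_lat = m * h_fg / t
Q_lat = 1694 * 272 / 6626
Q_lat = 69.54 kW

69.54


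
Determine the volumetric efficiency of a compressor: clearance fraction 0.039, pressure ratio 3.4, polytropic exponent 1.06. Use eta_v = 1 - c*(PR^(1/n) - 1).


PR^(1/n) = 3.4^(1/1.06) = 3.17245306
eta_v = 1 - 0.039 * (3.17245306 - 1)
eta_v = 0.9153

0.9153


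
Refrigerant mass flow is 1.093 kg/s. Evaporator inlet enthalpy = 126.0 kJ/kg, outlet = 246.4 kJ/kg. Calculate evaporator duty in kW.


dh = 246.4 - 126.0 = 120.4 kJ/kg
Q_evap = m_dot * dh = 1.093 * 120.4
Q_evap = 131.6 kW

131.6


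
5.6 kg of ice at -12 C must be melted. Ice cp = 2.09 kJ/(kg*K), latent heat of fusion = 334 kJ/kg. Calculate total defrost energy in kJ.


Sensible heat = cp * dT = 2.09 * 12 = 25.08 kJ/kg
Total per kg = 25.08 + 334 = 359.08 kJ/kg
Q = m * total = 5.6 * 359.08
Q = 2010.8 kJ

2010.8


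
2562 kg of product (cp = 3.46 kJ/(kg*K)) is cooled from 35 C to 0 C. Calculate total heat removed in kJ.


dT = 35 - (0) = 35 K
Q = m * cp * dT = 2562 * 3.46 * 35
Q = 310258 kJ

310258


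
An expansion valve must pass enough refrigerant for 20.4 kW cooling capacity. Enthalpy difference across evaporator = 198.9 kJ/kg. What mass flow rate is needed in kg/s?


m_dot = Q / dh
m_dot = 20.4 / 198.9
m_dot = 0.1026 kg/s

0.1026


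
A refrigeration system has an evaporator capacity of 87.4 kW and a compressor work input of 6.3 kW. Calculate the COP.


COP = Q_evap / W
COP = 87.4 / 6.3
COP = 13.873

13.873


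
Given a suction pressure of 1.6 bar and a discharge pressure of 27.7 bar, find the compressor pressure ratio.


PR = P_high / P_low
PR = 27.7 / 1.6
PR = 17.313

17.313


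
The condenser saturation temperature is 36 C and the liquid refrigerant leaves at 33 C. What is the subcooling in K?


Subcooling = T_cond - T_liquid
Subcooling = 36 - 33
Subcooling = 3 K

3


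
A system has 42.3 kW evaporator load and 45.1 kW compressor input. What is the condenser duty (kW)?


Q_cond = Q_evap + W
Q_cond = 42.3 + 45.1
Q_cond = 87.4 kW

87.4


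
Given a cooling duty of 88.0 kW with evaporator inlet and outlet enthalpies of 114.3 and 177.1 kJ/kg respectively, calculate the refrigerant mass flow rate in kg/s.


dh = 177.1 - 114.3 = 62.8 kJ/kg
m_dot = Q / dh = 88.0 / 62.8 = 1.4013 kg/s

1.4013


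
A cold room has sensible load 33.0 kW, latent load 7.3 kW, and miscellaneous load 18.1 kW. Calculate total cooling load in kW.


Q_total = Q_s + Q_l + Q_misc
Q_total = 33.0 + 7.3 + 18.1
Q_total = 58.4 kW

58.4


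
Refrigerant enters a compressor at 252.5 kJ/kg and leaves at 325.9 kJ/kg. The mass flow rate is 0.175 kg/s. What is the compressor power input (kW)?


dh = 325.9 - 252.5 = 73.4 kJ/kg
W = m_dot * dh = 0.175 * 73.4 = 12.85 kW

12.85


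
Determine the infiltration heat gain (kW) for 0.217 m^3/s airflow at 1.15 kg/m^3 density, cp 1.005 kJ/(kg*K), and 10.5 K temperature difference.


Q = V_dot * rho * cp * dT
Q = 0.217 * 1.15 * 1.005 * 10.5
Q = 2.633 kW

2.633


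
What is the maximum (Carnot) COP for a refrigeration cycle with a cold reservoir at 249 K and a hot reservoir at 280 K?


dT = 280 - 249 = 31 K
COP_carnot = T_cold / dT = 249 / 31
COP_carnot = 8.032

8.032


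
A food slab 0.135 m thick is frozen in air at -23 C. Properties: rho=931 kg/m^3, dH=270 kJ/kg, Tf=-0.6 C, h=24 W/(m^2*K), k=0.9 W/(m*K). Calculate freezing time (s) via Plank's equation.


dT = -0.6 - (-23) = 22.4 K
term1 = a/(2h) = 0.135/(2*24) = 0.0028125
term2 = a^2/(8k) = 0.135^2/(8*0.9) = 0.00253125
t = rho*dH*1000/dT * (term1 + term2)
t = 931*270*1000/22.4 * (0.0028125 + 0.00253125)
t = 59967 s

59967


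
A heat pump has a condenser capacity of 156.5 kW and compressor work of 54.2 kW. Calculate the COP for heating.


COP_hp = Q_cond / W
COP_hp = 156.5 / 54.2
COP_hp = 2.887

2.887


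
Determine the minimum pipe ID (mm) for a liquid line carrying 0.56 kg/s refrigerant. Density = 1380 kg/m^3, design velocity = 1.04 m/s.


A = m_dot / (rho * v) = 0.56 / (1380 * 1.04) = 0.0003901895206 m^2
d = sqrt(4*A/pi) * 1000
d = 22.3 mm

22.3


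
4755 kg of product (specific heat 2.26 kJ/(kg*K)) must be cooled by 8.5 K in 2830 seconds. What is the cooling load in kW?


Q = m * cp * dT / t
Q = 4755 * 2.26 * 8.5 / 2830
Q = 32.277 kW

32.277


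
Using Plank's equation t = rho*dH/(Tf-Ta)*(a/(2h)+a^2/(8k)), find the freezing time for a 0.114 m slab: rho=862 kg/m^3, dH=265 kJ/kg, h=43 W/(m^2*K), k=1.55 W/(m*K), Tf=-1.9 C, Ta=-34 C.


dT = -1.9 - (-34) = 32.1 K
term1 = a/(2h) = 0.114/(2*43) = 0.001325581395
term2 = a^2/(8k) = 0.114^2/(8*1.55) = 0.001048064516
t = rho*dH*1000/dT * (term1 + term2)
t = 862*265*1000/32.1 * (0.001325581395 + 0.001048064516)
t = 16891 s

16891


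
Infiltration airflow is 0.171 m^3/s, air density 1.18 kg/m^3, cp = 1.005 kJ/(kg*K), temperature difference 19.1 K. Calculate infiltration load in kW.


Q = V_dot * rho * cp * dT
Q = 0.171 * 1.18 * 1.005 * 19.1
Q = 3.873 kW

3.873


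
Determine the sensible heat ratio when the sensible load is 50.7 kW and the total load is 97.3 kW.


SHR = Q_sensible / Q_total
SHR = 50.7 / 97.3
SHR = 0.521

0.521


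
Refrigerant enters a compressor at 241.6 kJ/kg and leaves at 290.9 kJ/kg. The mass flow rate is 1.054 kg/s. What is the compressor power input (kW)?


dh = 290.9 - 241.6 = 49.3 kJ/kg
W = m_dot * dh = 1.054 * 49.3 = 51.96 kW

51.96


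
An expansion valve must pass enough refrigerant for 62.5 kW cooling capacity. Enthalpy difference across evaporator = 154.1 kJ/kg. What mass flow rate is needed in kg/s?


m_dot = Q / dh
m_dot = 62.5 / 154.1
m_dot = 0.4056 kg/s

0.4056


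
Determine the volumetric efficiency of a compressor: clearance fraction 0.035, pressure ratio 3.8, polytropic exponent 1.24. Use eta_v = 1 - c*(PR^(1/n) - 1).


PR^(1/n) = 3.8^(1/1.24) = 2.93472503
eta_v = 1 - 0.035 * (2.93472503 - 1)
eta_v = 0.9323

0.9323


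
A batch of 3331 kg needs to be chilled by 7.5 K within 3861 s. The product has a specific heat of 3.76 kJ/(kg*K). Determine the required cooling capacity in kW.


Q = m * cp * dT / t
Q = 3331 * 3.76 * 7.5 / 3861
Q = 24.329 kW

24.329


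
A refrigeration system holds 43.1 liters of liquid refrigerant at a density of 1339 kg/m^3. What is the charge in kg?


Charge = V * rho / 1000
Charge = 43.1 * 1339 / 1000
Charge = 57.71 kg

57.71


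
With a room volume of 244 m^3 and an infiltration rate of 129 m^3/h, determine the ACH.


ACH = flow / volume
ACH = 129 / 244
ACH = 0.529

0.529


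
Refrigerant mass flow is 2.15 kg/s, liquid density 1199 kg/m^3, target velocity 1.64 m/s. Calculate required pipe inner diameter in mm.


A = m_dot / (rho * v) = 2.15 / (1199 * 1.64) = 0.001093390834 m^2
d = sqrt(4*A/pi) * 1000
d = 37.3 mm

37.3


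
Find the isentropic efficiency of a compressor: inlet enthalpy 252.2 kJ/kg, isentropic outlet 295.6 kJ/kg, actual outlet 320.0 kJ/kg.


dh_ideal = 295.6 - 252.2 = 43.4 kJ/kg
dh_actual = 320.0 - 252.2 = 67.8 kJ/kg
eta_s = dh_ideal / dh_actual = 43.4 / 67.8
eta_s = 0.6401

0.6401


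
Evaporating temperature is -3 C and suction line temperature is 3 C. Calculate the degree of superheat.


Superheat = T_suction - T_evap
Superheat = 3 - (-3)
Superheat = 6 K

6


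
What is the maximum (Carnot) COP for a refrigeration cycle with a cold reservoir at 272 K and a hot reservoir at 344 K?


dT = 344 - 272 = 72 K
COP_carnot = T_cold / dT = 272 / 72
COP_carnot = 3.778

3.778


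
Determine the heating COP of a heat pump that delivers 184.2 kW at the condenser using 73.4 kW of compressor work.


COP_hp = Q_cond / W
COP_hp = 184.2 / 73.4
COP_hp = 2.51

2.51


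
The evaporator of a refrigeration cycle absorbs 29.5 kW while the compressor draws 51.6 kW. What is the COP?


COP = Q_evap / W
COP = 29.5 / 51.6
COP = 0.572

0.572


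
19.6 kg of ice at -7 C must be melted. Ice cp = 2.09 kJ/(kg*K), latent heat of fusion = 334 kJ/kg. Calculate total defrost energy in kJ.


Sensible heat = cp * dT = 2.09 * 7 = 14.63 kJ/kg
Total per kg = 14.63 + 334 = 348.63 kJ/kg
Q = m * total = 19.6 * 348.63
Q = 6833.1 kJ

6833.1


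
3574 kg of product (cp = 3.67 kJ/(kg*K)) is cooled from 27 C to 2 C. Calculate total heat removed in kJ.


dT = 27 - (2) = 25 K
Q = m * cp * dT = 3574 * 3.67 * 25
Q = 327915 kJ

327915


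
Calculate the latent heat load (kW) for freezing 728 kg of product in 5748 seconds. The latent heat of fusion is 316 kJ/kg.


Q_lat = m * h_fg / t
Q_lat = 728 * 316 / 5748
Q_lat = 40.02 kW

40.02


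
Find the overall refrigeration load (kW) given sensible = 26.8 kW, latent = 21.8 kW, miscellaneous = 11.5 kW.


Q_total = Q_s + Q_l + Q_misc
Q_total = 26.8 + 21.8 + 11.5
Q_total = 60.1 kW

60.1


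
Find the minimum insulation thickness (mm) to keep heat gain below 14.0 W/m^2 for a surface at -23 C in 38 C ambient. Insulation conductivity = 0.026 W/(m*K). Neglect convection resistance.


dT = 38 - (-23) = 61 K
thickness = k * dT / q_max * 1000
thickness = 0.026 * 61 / 14.0 * 1000
thickness = 113.3 mm

113.3


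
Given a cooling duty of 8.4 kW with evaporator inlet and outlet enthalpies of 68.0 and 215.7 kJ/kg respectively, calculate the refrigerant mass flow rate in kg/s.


dh = 215.7 - 68.0 = 147.7 kJ/kg
m_dot = Q / dh = 8.4 / 147.7 = 0.0569 kg/s

0.0569


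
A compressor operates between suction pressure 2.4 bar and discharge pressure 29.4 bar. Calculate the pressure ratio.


PR = P_high / P_low
PR = 29.4 / 2.4
PR = 12.25

12.25


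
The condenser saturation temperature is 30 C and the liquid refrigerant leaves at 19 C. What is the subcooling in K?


Subcooling = T_cond - T_liquid
Subcooling = 30 - 19
Subcooling = 11 K

11


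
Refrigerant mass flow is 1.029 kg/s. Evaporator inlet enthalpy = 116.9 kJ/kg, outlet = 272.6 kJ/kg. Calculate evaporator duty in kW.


dh = 272.6 - 116.9 = 155.7 kJ/kg
Q_evap = m_dot * dh = 1.029 * 155.7
Q_evap = 160.22 kW

160.22


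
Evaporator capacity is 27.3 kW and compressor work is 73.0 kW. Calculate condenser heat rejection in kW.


Q_cond = Q_evap + W
Q_cond = 27.3 + 73.0
Q_cond = 100.3 kW

100.3


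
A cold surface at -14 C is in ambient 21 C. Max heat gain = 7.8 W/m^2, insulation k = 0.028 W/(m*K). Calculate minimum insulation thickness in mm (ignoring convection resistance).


dT = 21 - (-14) = 35 K
thickness = k * dT / q_max * 1000
thickness = 0.028 * 35 / 7.8 * 1000
thickness = 125.6 mm

125.6


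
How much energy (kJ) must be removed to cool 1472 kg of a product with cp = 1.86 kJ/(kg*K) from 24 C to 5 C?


dT = 24 - (5) = 19 K
Q = m * cp * dT = 1472 * 1.86 * 19
Q = 52020 kJ

52020


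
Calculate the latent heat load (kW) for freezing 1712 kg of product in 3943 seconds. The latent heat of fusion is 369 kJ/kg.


Q_lat = m * h_fg / t
Q_lat = 1712 * 369 / 3943
Q_lat = 160.22 kW

160.22


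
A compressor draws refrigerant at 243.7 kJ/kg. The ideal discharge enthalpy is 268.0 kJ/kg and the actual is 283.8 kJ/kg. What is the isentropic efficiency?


dh_ideal = 268.0 - 243.7 = 24.3 kJ/kg
dh_actual = 283.8 - 243.7 = 40.1 kJ/kg
eta_s = dh_ideal / dh_actual = 24.3 / 40.1
eta_s = 0.606

0.606


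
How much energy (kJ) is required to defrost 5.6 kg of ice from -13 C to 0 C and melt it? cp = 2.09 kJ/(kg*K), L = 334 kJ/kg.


Sensible heat = cp * dT = 2.09 * 13 = 27.17 kJ/kg
Total per kg = 27.17 + 334 = 361.17 kJ/kg
Q = m * total = 5.6 * 361.17
Q = 2022.6 kJ

2022.6


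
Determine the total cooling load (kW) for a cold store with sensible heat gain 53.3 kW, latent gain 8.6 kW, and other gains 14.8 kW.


Q_total = Q_s + Q_l + Q_misc
Q_total = 53.3 + 8.6 + 14.8
Q_total = 76.7 kW

76.7


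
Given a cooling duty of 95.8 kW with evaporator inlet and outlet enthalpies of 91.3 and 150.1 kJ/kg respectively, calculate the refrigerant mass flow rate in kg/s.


dh = 150.1 - 91.3 = 58.8 kJ/kg
m_dot = Q / dh = 95.8 / 58.8 = 1.6293 kg/s

1.6293


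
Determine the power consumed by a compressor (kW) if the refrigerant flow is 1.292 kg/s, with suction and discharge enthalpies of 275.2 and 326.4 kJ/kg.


dh = 326.4 - 275.2 = 51.2 kJ/kg
W = m_dot * dh = 1.292 * 51.2 = 66.15 kW

66.15


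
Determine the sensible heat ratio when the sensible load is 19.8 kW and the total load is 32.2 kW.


SHR = Q_sensible / Q_total
SHR = 19.8 / 32.2
SHR = 0.615

0.615


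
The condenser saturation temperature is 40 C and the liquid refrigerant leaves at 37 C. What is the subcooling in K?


Subcooling = T_cond - T_liquid
Subcooling = 40 - 37
Subcooling = 3 K

3


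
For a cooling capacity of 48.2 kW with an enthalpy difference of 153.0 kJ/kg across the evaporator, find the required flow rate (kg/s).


m_dot = Q / dh
m_dot = 48.2 / 153.0
m_dot = 0.315 kg/s

0.315


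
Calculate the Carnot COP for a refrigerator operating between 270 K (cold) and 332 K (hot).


dT = 332 - 270 = 62 K
COP_carnot = T_cold / dT = 270 / 62
COP_carnot = 4.355

4.355


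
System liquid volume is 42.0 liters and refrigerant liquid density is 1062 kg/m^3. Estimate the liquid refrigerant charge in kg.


Charge = V * rho / 1000
Charge = 42.0 * 1062 / 1000
Charge = 44.6 kg

44.6


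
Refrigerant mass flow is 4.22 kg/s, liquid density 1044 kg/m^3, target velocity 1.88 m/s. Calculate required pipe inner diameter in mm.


A = m_dot / (rho * v) = 4.22 / (1044 * 1.88) = 0.002150077444 m^2
d = sqrt(4*A/pi) * 1000
d = 52.3 mm

52.3


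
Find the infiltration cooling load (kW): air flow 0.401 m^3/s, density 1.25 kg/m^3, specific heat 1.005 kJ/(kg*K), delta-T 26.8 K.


Q = V_dot * rho * cp * dT
Q = 0.401 * 1.25 * 1.005 * 26.8
Q = 13.501 kW

13.501


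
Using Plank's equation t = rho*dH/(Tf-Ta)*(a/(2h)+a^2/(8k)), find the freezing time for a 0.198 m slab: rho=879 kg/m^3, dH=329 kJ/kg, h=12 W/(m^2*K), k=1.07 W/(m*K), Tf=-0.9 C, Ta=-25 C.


dT = -0.9 - (-25) = 24.1 K
term1 = a/(2h) = 0.198/(2*12) = 0.00825
term2 = a^2/(8k) = 0.198^2/(8*1.07) = 0.004579906542
t = rho*dH*1000/dT * (term1 + term2)
t = 879*329*1000/24.1 * (0.00825 + 0.004579906542)
t = 153954 s

153954


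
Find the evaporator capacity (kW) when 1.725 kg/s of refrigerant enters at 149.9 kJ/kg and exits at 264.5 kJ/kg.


dh = 264.5 - 149.9 = 114.6 kJ/kg
Q_evap = m_dot * dh = 1.725 * 114.6
Q_evap = 197.69 kW

197.69


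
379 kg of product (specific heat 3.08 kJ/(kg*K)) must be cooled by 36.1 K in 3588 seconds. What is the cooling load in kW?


Q = m * cp * dT / t
Q = 379 * 3.08 * 36.1 / 3588
Q = 11.745 kW

11.745


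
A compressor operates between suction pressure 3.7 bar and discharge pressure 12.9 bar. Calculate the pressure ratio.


PR = P_high / P_low
PR = 12.9 / 3.7
PR = 3.486

3.486


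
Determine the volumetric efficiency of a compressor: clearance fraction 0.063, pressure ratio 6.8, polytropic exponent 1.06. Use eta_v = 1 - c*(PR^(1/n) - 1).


PR^(1/n) = 6.8^(1/1.06) = 6.10078565
eta_v = 1 - 0.063 * (6.10078565 - 1)
eta_v = 0.6787

0.6787


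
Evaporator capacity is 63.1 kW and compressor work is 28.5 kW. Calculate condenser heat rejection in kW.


Q_cond = Q_evap + W
Q_cond = 63.1 + 28.5
Q_cond = 91.6 kW

91.6


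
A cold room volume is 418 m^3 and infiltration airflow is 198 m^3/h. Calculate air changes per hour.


ACH = flow / volume
ACH = 198 / 418
ACH = 0.474

0.474


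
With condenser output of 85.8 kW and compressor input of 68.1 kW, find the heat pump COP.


COP_hp = Q_cond / W
COP_hp = 85.8 / 68.1
COP_hp = 1.26

1.26


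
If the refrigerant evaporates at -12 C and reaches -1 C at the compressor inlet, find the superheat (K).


Superheat = T_suction - T_evap
Superheat = -1 - (-12)
Superheat = 11 K

11


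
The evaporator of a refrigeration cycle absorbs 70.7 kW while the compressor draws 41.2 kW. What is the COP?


COP = Q_evap / W
COP = 70.7 / 41.2
COP = 1.716

1.716


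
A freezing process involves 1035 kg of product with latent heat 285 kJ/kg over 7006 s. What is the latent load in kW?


Q_lat = m * h_fg / t
Q_lat = 1035 * 285 / 7006
Q_lat = 42.1 kW

42.1


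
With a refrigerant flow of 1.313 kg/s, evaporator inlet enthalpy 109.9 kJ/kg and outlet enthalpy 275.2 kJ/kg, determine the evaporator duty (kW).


dh = 275.2 - 109.9 = 165.3 kJ/kg
Q_evap = m_dot * dh = 1.313 * 165.3
Q_evap = 217.04 kW

217.04


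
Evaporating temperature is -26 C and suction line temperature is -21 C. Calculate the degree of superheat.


Superheat = T_suction - T_evap
Superheat = -21 - (-26)
Superheat = 5 K

5


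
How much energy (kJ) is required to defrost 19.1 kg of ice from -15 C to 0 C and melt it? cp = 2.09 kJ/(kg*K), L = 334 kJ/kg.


Sensible heat = cp * dT = 2.09 * 15 = 31.35 kJ/kg
Total per kg = 31.35 + 334 = 365.35 kJ/kg
Q = m * total = 19.1 * 365.35
Q = 6978.2 kJ

6978.2


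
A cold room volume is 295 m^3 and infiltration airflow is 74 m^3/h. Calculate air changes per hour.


ACH = flow / volume
ACH = 74 / 295
ACH = 0.251

0.251


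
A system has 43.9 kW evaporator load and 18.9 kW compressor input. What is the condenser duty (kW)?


Q_cond = Q_evap + W
Q_cond = 43.9 + 18.9
Q_cond = 62.8 kW

62.8


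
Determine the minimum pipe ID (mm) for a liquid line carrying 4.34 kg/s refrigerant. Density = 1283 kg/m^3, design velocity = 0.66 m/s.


A = m_dot / (rho * v) = 4.34 / (1283 * 0.66) = 0.005125298188 m^2
d = sqrt(4*A/pi) * 1000
d = 80.8 mm

80.8


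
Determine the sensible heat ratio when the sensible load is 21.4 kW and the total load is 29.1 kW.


SHR = Q_sensible / Q_total
SHR = 21.4 / 29.1
SHR = 0.735

0.735


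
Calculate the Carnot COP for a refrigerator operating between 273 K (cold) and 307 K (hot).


dT = 307 - 273 = 34 K
COP_carnot = T_cold / dT = 273 / 34
COP_carnot = 8.029

8.029


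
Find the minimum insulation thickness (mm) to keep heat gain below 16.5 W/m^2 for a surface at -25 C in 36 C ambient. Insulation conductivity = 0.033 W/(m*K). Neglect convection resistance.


dT = 36 - (-25) = 61 K
thickness = k * dT / q_max * 1000
thickness = 0.033 * 61 / 16.5 * 1000
thickness = 122.0 mm

122.0


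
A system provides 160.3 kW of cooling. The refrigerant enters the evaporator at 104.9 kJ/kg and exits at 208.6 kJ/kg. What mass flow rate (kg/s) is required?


dh = 208.6 - 104.9 = 103.7 kJ/kg
m_dot = Q / dh = 160.3 / 103.7 = 1.5458 kg/s

1.5458


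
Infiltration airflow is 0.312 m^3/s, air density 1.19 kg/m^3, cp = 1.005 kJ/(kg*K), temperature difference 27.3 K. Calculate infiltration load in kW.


Q = V_dot * rho * cp * dT
Q = 0.312 * 1.19 * 1.005 * 27.3
Q = 10.187 kW

10.187


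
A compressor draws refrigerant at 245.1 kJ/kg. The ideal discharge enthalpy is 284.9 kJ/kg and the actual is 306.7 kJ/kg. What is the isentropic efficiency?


dh_ideal = 284.9 - 245.1 = 39.8 kJ/kg
dh_actual = 306.7 - 245.1 = 61.6 kJ/kg
eta_s = dh_ideal / dh_actual = 39.8 / 61.6
eta_s = 0.6461

0.6461


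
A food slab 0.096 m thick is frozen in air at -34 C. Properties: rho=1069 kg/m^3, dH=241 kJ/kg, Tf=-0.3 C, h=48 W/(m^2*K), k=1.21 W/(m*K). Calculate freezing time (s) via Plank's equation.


dT = -0.3 - (-34) = 33.7 K
term1 = a/(2h) = 0.096/(2*48) = 0.001
term2 = a^2/(8k) = 0.096^2/(8*1.21) = 0.0009520661157
t = rho*dH*1000/dT * (term1 + term2)
t = 1069*241*1000/33.7 * (0.001 + 0.0009520661157)
t = 14923 s

14923


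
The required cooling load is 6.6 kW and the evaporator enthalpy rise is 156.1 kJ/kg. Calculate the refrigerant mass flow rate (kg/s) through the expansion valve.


m_dot = Q / dh
m_dot = 6.6 / 156.1
m_dot = 0.0423 kg/s

0.0423


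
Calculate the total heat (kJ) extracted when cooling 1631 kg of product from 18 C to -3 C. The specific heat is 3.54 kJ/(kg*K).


dT = 18 - (-3) = 21 K
Q = m * cp * dT = 1631 * 3.54 * 21
Q = 121249 kJ

121249


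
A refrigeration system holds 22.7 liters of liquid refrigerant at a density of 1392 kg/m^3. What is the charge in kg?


Charge = V * rho / 1000
Charge = 22.7 * 1392 / 1000
Charge = 31.6 kg

31.6


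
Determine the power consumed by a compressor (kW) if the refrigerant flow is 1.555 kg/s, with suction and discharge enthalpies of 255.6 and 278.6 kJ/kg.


dh = 278.6 - 255.6 = 23.0 kJ/kg
W = m_dot * dh = 1.555 * 23.0 = 35.77 kW

35.77


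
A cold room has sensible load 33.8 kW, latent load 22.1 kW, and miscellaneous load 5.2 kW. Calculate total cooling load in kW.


Q_total = Q_s + Q_l + Q_misc
Q_total = 33.8 + 22.1 + 5.2
Q_total = 61.1 kW

61.1


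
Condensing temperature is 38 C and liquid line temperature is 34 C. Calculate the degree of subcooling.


Subcooling = T_cond - T_liquid
Subcooling = 38 - 34
Subcooling = 4 K

4


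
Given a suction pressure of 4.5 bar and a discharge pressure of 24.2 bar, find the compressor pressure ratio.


PR = P_high / P_low
PR = 24.2 / 4.5
PR = 5.378

5.378


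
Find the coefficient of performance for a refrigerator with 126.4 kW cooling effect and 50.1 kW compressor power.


COP = Q_evap / W
COP = 126.4 / 50.1
COP = 2.523

2.523


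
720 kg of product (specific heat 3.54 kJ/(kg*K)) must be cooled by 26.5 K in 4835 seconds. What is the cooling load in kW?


Q = m * cp * dT / t
Q = 720 * 3.54 * 26.5 / 4835
Q = 13.97 kW

13.97


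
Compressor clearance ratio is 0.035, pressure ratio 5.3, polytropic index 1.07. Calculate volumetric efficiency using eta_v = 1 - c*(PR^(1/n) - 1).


PR^(1/n) = 5.3^(1/1.07) = 4.75218497
eta_v = 1 - 0.035 * (4.75218497 - 1)
eta_v = 0.8687

0.8687


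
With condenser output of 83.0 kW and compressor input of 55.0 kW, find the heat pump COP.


COP_hp = Q_cond / W
COP_hp = 83.0 / 55.0
COP_hp = 1.509

1.509


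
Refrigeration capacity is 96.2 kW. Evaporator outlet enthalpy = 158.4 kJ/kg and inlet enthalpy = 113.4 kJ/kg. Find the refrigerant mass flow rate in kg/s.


dh = 158.4 - 113.4 = 45.0 kJ/kg
m_dot = Q / dh = 96.2 / 45.0 = 2.1378 kg/s

2.1378


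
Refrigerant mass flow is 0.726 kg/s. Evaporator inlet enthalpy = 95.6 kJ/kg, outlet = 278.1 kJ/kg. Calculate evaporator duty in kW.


dh = 278.1 - 95.6 = 182.5 kJ/kg
Q_evap = m_dot * dh = 0.726 * 182.5
Q_evap = 132.5 kW

132.5


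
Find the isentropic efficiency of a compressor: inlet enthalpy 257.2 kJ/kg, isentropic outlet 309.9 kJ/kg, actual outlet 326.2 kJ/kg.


dh_ideal = 309.9 - 257.2 = 52.7 kJ/kg
dh_actual = 326.2 - 257.2 = 69.0 kJ/kg
eta_s = dh_ideal / dh_actual = 52.7 / 69.0
eta_s = 0.7638

0.7638


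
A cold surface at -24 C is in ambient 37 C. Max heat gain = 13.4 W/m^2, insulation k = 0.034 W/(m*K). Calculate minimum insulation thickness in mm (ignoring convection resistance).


dT = 37 - (-24) = 61 K
thickness = k * dT / q_max * 1000
thickness = 0.034 * 61 / 13.4 * 1000
thickness = 154.8 mm

154.8


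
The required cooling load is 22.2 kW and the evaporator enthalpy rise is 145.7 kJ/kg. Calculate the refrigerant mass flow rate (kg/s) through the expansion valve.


m_dot = Q / dh
m_dot = 22.2 / 145.7
m_dot = 0.1524 kg/s

0.1524


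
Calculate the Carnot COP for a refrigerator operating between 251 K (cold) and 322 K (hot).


dT = 322 - 251 = 71 K
COP_carnot = T_cold / dT = 251 / 71
COP_carnot = 3.535

3.535


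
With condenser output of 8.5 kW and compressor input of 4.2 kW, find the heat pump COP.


COP_hp = Q_cond / W
COP_hp = 8.5 / 4.2
COP_hp = 2.024

2.024


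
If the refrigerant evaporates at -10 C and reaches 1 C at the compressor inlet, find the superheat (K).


Superheat = T_suction - T_evap
Superheat = 1 - (-10)
Superheat = 11 K

11


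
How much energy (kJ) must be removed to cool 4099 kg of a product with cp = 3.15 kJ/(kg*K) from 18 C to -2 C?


dT = 18 - (-2) = 20 K
Q = m * cp * dT = 4099 * 3.15 * 20
Q = 258237 kJ

258237


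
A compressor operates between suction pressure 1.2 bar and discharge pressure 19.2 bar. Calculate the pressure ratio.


PR = P_high / P_low
PR = 19.2 / 1.2
PR = 16.0

16.0


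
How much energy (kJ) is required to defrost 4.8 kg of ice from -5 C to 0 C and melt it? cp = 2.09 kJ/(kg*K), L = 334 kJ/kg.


Sensible heat = cp * dT = 2.09 * 5 = 10.45 kJ/kg
Total per kg = 10.45 + 334 = 344.45 kJ/kg
Q = m * total = 4.8 * 344.45
Q = 1653.4 kJ

1653.4


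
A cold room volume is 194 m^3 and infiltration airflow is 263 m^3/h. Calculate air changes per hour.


ACH = flow / volume
ACH = 263 / 194
ACH = 1.356

1.356


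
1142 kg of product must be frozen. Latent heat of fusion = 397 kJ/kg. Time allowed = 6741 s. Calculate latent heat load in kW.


Q_lat = m * h_fg / t
Q_lat = 1142 * 397 / 6741
Q_lat = 67.26 kW

67.26


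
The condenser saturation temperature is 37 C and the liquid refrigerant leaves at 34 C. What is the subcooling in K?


Subcooling = T_cond - T_liquid
Subcooling = 37 - 34
Subcooling = 3 K

3


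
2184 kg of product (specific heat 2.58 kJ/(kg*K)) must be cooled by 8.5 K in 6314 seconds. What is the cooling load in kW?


Q = m * cp * dT / t
Q = 2184 * 2.58 * 8.5 / 6314
Q = 7.586 kW

7.586


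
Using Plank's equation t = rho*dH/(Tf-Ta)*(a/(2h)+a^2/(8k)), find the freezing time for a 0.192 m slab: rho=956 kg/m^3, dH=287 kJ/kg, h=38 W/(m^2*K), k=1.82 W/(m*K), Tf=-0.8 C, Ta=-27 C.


dT = -0.8 - (-27) = 26.2 K
term1 = a/(2h) = 0.192/(2*38) = 0.002526315789
term2 = a^2/(8k) = 0.192^2/(8*1.82) = 0.002531868132
t = rho*dH*1000/dT * (term1 + term2)
t = 956*287*1000/26.2 * (0.002526315789 + 0.002531868132)
t = 52970 s

52970


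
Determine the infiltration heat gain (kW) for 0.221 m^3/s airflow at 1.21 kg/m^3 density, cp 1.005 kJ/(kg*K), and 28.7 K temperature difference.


Q = V_dot * rho * cp * dT
Q = 0.221 * 1.21 * 1.005 * 28.7
Q = 7.713 kW

7.713


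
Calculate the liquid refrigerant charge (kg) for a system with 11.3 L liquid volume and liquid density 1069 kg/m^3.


Charge = V * rho / 1000
Charge = 11.3 * 1069 / 1000
Charge = 12.08 kg

12.08


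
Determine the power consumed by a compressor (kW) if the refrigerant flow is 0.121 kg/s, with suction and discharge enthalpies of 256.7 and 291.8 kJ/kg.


dh = 291.8 - 256.7 = 35.1 kJ/kg
W = m_dot * dh = 0.121 * 35.1 = 4.25 kW

4.25


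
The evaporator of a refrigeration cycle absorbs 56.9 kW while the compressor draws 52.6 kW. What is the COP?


COP = Q_evap / W
COP = 56.9 / 52.6
COP = 1.082

1.082


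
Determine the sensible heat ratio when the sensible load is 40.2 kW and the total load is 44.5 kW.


SHR = Q_sensible / Q_total
SHR = 40.2 / 44.5
SHR = 0.903

0.903


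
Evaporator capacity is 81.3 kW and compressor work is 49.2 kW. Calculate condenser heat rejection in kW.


Q_cond = Q_evap + W
Q_cond = 81.3 + 49.2
Q_cond = 130.5 kW

130.5


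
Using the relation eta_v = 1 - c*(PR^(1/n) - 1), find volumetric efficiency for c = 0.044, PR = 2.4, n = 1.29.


PR^(1/n) = 2.4^(1/1.29) = 1.97123044
eta_v = 1 - 0.044 * (1.97123044 - 1)
eta_v = 0.9573

0.9573


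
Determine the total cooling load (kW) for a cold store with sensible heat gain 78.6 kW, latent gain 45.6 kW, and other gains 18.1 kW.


Q_total = Q_s + Q_l + Q_misc
Q_total = 78.6 + 45.6 + 18.1
Q_total = 142.3 kW

142.3


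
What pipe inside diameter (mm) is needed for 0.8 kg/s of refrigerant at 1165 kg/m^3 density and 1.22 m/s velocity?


A = m_dot / (rho * v) = 0.8 / (1165 * 1.22) = 0.0005628649828 m^2
d = sqrt(4*A/pi) * 1000
d = 26.8 mm

26.8


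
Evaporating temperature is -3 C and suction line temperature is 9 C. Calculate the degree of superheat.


Superheat = T_suction - T_evap
Superheat = 9 - (-3)
Superheat = 12 K

12


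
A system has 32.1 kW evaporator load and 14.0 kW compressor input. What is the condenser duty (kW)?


Q_cond = Q_evap + W
Q_cond = 32.1 + 14.0
Q_cond = 46.1 kW

46.1


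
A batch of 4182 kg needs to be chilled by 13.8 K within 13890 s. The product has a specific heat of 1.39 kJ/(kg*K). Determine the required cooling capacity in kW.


Q = m * cp * dT / t
Q = 4182 * 1.39 * 13.8 / 13890
Q = 5.775 kW

5.775


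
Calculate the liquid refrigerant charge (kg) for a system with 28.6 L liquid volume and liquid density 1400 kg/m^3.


Charge = V * rho / 1000
Charge = 28.6 * 1400 / 1000
Charge = 40.04 kg

40.04


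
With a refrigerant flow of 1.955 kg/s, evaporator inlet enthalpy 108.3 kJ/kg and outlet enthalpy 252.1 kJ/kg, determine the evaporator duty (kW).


dh = 252.1 - 108.3 = 143.8 kJ/kg
Q_evap = m_dot * dh = 1.955 * 143.8
Q_evap = 281.13 kW

281.13


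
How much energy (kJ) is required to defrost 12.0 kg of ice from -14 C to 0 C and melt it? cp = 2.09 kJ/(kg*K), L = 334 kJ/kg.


Sensible heat = cp * dT = 2.09 * 14 = 29.26 kJ/kg
Total per kg = 29.26 + 334 = 363.26 kJ/kg
Q = m * total = 12.0 * 363.26
Q = 4359.1 kJ

4359.1


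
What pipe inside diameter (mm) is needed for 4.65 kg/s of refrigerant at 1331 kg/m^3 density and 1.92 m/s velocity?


A = m_dot / (rho * v) = 4.65 / (1331 * 1.92) = 0.001819590533 m^2
d = sqrt(4*A/pi) * 1000
d = 48.1 mm

48.1


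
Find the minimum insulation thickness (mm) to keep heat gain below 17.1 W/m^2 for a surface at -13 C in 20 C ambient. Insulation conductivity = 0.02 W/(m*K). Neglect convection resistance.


dT = 20 - (-13) = 33 K
thickness = k * dT / q_max * 1000
thickness = 0.02 * 33 / 17.1 * 1000
thickness = 38.6 mm

38.6


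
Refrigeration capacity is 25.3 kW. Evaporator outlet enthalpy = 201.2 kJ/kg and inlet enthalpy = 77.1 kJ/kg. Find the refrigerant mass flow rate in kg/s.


dh = 201.2 - 77.1 = 124.1 kJ/kg
m_dot = Q / dh = 25.3 / 124.1 = 0.2039 kg/s

0.2039


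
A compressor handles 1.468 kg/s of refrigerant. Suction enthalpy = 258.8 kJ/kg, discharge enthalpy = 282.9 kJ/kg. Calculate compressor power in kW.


dh = 282.9 - 258.8 = 24.1 kJ/kg
W = m_dot * dh = 1.468 * 24.1 = 35.38 kW

35.38


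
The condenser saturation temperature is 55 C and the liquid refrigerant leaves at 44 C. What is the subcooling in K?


Subcooling = T_cond - T_liquid
Subcooling = 55 - 44
Subcooling = 11 K

11


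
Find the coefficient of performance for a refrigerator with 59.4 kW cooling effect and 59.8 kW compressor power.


COP = Q_evap / W
COP = 59.4 / 59.8
COP = 0.993

0.993


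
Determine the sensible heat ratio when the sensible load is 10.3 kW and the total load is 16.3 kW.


SHR = Q_sensible / Q_total
SHR = 10.3 / 16.3
SHR = 0.632

0.632


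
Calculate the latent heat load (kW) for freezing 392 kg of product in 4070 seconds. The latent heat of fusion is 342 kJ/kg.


Q_lat = m * h_fg / t
Q_lat = 392 * 342 / 4070
Q_lat = 32.94 kW

32.94


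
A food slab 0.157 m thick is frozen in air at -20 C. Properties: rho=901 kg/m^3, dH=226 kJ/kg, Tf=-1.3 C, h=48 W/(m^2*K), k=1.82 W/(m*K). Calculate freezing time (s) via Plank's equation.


dT = -1.3 - (-20) = 18.7 K
term1 = a/(2h) = 0.157/(2*48) = 0.001635416667
term2 = a^2/(8k) = 0.157^2/(8*1.82) = 0.001692925824
t = rho*dH*1000/dT * (term1 + term2)
t = 901*226*1000/18.7 * (0.001635416667 + 0.001692925824)
t = 36243 s

36243


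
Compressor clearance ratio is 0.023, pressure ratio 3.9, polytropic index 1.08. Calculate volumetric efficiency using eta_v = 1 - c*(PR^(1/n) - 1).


PR^(1/n) = 3.9^(1/1.08) = 3.52599785
eta_v = 1 - 0.023 * (3.52599785 - 1)
eta_v = 0.9419

0.9419


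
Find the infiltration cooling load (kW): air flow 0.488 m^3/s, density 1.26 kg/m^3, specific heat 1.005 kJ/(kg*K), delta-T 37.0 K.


Q = V_dot * rho * cp * dT
Q = 0.488 * 1.26 * 1.005 * 37.0
Q = 22.864 kW

22.864


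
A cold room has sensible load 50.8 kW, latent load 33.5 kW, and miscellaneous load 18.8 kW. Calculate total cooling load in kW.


Q_total = Q_s + Q_l + Q_misc
Q_total = 50.8 + 33.5 + 18.8
Q_total = 103.1 kW

103.1


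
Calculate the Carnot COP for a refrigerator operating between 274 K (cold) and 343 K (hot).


dT = 343 - 274 = 69 K
COP_carnot = T_cold / dT = 274 / 69
COP_carnot = 3.971

3.971


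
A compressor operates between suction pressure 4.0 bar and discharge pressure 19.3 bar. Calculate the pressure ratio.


PR = P_high / P_low
PR = 19.3 / 4.0
PR = 4.825

4.825


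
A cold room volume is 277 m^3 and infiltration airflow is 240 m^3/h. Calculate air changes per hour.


ACH = flow / volume
ACH = 240 / 277
ACH = 0.866

0.866


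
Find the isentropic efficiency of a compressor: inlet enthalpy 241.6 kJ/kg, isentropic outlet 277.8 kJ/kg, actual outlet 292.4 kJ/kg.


dh_ideal = 277.8 - 241.6 = 36.2 kJ/kg
dh_actual = 292.4 - 241.6 = 50.8 kJ/kg
eta_s = dh_ideal / dh_actual = 36.2 / 50.8
eta_s = 0.7126

0.7126


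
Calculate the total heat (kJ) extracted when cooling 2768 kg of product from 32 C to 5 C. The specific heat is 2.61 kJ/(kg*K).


dT = 32 - (5) = 27 K
Q = m * cp * dT = 2768 * 2.61 * 27
Q = 195061 kJ

195061


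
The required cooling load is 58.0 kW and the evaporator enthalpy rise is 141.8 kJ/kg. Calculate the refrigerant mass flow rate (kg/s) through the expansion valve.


m_dot = Q / dh
m_dot = 58.0 / 141.8
m_dot = 0.409 kg/s

0.409


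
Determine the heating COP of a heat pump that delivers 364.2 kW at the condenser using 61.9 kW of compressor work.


COP_hp = Q_cond / W
COP_hp = 364.2 / 61.9
COP_hp = 5.884

5.884


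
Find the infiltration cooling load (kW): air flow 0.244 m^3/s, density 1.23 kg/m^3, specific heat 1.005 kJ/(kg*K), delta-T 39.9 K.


Q = V_dot * rho * cp * dT
Q = 0.244 * 1.23 * 1.005 * 39.9
Q = 12.035 kW

12.035


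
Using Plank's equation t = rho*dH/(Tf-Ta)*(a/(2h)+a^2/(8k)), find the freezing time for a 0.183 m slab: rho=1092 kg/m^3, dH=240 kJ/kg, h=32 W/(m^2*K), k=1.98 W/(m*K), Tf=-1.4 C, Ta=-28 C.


dT = -1.4 - (-28) = 26.6 K
term1 = a/(2h) = 0.183/(2*32) = 0.002859375
term2 = a^2/(8k) = 0.183^2/(8*1.98) = 0.002114204545
t = rho*dH*1000/dT * (term1 + term2)
t = 1092*240*1000/26.6 * (0.002859375 + 0.002114204545)
t = 49003 s

49003


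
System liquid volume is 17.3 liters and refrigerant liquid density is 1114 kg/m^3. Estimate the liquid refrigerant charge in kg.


Charge = V * rho / 1000
Charge = 17.3 * 1114 / 1000
Charge = 19.27 kg

19.27


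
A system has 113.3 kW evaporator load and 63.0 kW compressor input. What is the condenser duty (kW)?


Q_cond = Q_evap + W
Q_cond = 113.3 + 63.0
Q_cond = 176.3 kW

176.3


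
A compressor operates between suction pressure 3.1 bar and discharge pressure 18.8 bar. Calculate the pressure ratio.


PR = P_high / P_low
PR = 18.8 / 3.1
PR = 6.065

6.065


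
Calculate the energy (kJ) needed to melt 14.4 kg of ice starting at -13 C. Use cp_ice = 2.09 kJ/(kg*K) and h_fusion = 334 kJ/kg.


Sensible heat = cp * dT = 2.09 * 13 = 27.17 kJ/kg
Total per kg = 27.17 + 334 = 361.17 kJ/kg
Q = m * total = 14.4 * 361.17
Q = 5200.8 kJ

5200.8


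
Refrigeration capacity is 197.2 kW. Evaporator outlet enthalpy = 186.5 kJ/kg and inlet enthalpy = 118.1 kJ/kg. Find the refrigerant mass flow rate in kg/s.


dh = 186.5 - 118.1 = 68.4 kJ/kg
m_dot = Q / dh = 197.2 / 68.4 = 2.883 kg/s

2.883


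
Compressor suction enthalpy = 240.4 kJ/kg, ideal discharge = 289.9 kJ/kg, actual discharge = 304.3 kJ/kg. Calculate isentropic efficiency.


dh_ideal = 289.9 - 240.4 = 49.5 kJ/kg
dh_actual = 304.3 - 240.4 = 63.9 kJ/kg
eta_s = dh_ideal / dh_actual = 49.5 / 63.9
eta_s = 0.7746

0.7746


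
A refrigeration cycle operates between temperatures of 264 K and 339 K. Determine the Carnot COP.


dT = 339 - 264 = 75 K
COP_carnot = T_cold / dT = 264 / 75
COP_carnot = 3.52

3.52


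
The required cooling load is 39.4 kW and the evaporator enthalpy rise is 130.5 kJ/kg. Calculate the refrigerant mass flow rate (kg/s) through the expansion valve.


m_dot = Q / dh
m_dot = 39.4 / 130.5
m_dot = 0.3019 kg/s

0.3019


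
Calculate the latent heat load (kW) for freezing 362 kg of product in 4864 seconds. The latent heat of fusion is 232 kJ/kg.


Q_lat = m * h_fg / t
Q_lat = 362 * 232 / 4864
Q_lat = 17.27 kW

17.27


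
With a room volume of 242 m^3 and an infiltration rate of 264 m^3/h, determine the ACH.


ACH = flow / volume
ACH = 264 / 242
ACH = 1.091

1.091


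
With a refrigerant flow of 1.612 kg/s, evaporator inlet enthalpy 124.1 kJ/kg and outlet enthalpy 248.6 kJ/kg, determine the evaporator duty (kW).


dh = 248.6 - 124.1 = 124.5 kJ/kg
Q_evap = m_dot * dh = 1.612 * 124.5
Q_evap = 200.69 kW

200.69


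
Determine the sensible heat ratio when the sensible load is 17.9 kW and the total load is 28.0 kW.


SHR = Q_sensible / Q_total
SHR = 17.9 / 28.0
SHR = 0.639

0.639


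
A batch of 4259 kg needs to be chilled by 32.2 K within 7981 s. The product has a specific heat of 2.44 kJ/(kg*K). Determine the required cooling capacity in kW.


Q = m * cp * dT / t
Q = 4259 * 2.44 * 32.2 / 7981
Q = 41.927 kW

41.927


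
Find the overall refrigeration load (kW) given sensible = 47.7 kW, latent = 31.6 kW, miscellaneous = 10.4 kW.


Q_total = Q_s + Q_l + Q_misc
Q_total = 47.7 + 31.6 + 10.4
Q_total = 89.7 kW

89.7


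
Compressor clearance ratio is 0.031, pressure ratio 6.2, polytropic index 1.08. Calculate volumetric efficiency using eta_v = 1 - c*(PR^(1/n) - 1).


PR^(1/n) = 6.2^(1/1.08) = 5.41621641
eta_v = 1 - 0.031 * (5.41621641 - 1)
eta_v = 0.8631

0.8631


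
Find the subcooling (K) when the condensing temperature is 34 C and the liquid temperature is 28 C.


Subcooling = T_cond - T_liquid
Subcooling = 34 - 28
Subcooling = 6 K

6
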